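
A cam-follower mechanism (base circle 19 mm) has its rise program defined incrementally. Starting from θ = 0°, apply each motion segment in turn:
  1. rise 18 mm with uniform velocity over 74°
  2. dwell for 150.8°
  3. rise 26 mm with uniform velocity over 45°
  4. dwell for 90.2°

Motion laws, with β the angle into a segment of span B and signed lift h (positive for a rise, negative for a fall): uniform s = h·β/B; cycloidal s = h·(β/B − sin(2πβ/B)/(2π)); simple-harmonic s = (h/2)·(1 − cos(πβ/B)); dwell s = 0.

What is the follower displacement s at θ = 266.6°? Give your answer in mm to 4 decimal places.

seg 1 [0°–74°] uniform, h=18: full span → s += 18 → s = 18.0000
seg 2 [74°–224.8°] dwell: s stays 18.0000
seg 3 [224.8°–269.8°] uniform, h=26: θ=266.6° here. β=41.8, B=45. 26·41.8/45 = 24.1511 → s = 42.1511

42.1511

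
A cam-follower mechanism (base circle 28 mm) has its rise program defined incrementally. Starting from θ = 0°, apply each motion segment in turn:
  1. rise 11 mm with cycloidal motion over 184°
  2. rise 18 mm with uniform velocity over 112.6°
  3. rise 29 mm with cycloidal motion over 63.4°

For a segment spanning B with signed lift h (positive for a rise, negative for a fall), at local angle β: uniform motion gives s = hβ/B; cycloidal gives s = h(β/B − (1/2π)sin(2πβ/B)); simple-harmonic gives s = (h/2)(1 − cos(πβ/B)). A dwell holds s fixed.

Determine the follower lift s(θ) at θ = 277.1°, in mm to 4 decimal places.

seg 1 [0°–184°] cycloidal, h=11: full span → s += 11 → s = 11.0000
seg 2 [184°–296.6°] uniform, h=18: θ=277.1° here. β=93.1, B=112.6. 18·93.1/112.6 = 14.8828 → s = 25.8828

25.8828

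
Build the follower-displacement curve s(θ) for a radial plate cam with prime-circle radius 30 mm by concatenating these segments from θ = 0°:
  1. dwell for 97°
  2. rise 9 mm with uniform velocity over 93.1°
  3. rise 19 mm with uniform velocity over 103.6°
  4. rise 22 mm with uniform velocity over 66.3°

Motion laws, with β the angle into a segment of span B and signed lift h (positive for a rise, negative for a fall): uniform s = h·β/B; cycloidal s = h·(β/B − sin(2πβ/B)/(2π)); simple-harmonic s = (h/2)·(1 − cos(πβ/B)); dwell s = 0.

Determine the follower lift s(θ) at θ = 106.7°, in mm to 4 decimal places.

seg 1 [0°–97°] dwell: s stays 0.0000
seg 2 [97°–190.1°] uniform, h=9: θ=106.7° here. β=9.7, B=93.1. 9·9.7/93.1 = 0.9377 → s = 0.9377

0.9377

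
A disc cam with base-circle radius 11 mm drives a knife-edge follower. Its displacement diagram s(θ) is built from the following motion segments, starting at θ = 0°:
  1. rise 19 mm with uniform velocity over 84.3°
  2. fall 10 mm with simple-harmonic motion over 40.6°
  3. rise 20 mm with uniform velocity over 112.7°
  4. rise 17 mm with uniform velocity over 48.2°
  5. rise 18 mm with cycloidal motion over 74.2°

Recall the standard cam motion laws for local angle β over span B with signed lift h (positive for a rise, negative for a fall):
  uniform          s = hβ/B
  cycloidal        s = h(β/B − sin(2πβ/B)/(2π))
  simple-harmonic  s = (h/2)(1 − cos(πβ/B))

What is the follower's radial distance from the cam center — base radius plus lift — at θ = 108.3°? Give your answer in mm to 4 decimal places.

seg 1 [0°–84.3°] uniform, h=19: full span → s += 19 → s = 19.0000
seg 2 [84.3°–124.9°] simple-harmonic, h=-10: θ=108.3° here. β=24, B=40.6. -10/2·(1 − cos(π·0.5911)) = -6.4120 → s = 12.5880
radial distance = base radius + s = 11 + 12.5880 = 23.5880

23.5880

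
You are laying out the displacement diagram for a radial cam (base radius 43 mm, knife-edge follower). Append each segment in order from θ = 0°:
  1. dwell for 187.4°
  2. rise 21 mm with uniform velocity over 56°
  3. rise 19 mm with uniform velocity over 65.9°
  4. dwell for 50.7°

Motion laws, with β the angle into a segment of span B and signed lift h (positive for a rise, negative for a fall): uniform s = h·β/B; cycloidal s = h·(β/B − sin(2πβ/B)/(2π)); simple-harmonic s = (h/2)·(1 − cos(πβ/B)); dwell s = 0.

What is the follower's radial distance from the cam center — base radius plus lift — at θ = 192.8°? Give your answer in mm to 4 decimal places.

seg 1 [0°–187.4°] dwell: s stays 0.0000
seg 2 [187.4°–243.4°] uniform, h=21: θ=192.8° here. β=5.4, B=56. 21·5.4/56 = 2.0250 → s = 2.0250
radial distance = base radius + s = 43 + 2.0250 = 45.0250

45.0250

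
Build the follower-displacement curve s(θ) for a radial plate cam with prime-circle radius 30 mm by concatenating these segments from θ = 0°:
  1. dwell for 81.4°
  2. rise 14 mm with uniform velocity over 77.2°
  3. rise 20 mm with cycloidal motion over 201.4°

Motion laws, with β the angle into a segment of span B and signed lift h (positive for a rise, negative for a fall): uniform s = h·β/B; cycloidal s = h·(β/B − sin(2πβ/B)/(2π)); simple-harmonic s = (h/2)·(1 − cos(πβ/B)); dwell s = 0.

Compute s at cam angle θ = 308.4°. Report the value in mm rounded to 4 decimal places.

seg 1 [0°–81.4°] dwell: s stays 0.0000
seg 2 [81.4°–158.6°] uniform, h=14: full span → s += 14 → s = 14.0000
seg 3 [158.6°–360°] cycloidal, h=20: θ=308.4° here. β=149.8, B=201.4. 20·(0.7438 − sin(2π·0.7438)/(2π)) = 18.0565 → s = 32.0565

32.0565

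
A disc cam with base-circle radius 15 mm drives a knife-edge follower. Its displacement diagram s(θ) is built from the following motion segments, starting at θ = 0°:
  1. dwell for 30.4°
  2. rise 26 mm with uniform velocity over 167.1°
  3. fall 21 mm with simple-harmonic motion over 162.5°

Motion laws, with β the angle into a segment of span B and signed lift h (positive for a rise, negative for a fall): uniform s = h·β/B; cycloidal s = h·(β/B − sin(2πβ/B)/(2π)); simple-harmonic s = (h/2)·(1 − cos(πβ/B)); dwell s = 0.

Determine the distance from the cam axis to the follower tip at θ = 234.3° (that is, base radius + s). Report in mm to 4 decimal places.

seg 1 [0°–30.4°] dwell: s stays 0.0000
seg 2 [30.4°–197.5°] uniform, h=26: full span → s += 26 → s = 26.0000
seg 3 [197.5°–360°] simple-harmonic, h=-21: θ=234.3° here. β=36.8, B=162.5. -21/2·(1 − cos(π·0.2265)) = -2.5471 → s = 23.4529
radial distance = base radius + s = 15 + 23.4529 = 38.4529

38.4529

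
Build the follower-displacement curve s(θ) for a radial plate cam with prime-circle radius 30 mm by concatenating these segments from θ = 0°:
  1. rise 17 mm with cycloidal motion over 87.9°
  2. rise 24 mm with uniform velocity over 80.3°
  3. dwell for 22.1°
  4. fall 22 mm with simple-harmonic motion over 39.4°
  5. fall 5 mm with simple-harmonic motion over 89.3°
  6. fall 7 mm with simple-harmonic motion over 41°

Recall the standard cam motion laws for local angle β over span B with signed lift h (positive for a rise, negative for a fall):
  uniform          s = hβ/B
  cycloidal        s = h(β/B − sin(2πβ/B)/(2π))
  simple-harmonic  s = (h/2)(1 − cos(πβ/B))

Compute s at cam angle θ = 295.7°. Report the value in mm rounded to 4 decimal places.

seg 1 [0°–87.9°] cycloidal, h=17: full span → s += 17 → s = 17.0000
seg 2 [87.9°–168.2°] uniform, h=24: full span → s += 24 → s = 41.0000
seg 3 [168.2°–190.3°] dwell: s stays 41.0000
seg 4 [190.3°–229.7°] simple-harmonic, h=-22: full span → s += -22 → s = 19.0000
seg 5 [229.7°–319°] simple-harmonic, h=-5: θ=295.7° here. β=66, B=89.3. -5/2·(1 − cos(π·0.7391)) = -4.2061 → s = 14.7939

14.7939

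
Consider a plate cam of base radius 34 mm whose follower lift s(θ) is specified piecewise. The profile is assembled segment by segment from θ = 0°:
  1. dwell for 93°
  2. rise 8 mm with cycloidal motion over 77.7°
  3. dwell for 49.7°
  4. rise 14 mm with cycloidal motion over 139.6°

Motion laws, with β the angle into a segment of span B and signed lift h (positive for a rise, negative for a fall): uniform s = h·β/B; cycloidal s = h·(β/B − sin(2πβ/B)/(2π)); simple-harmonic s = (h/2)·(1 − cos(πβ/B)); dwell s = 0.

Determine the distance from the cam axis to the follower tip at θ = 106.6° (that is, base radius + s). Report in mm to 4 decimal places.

seg 1 [0°–93°] dwell: s stays 0.0000
seg 2 [93°–170.7°] cycloidal, h=8: θ=106.6° here. β=13.6, B=77.7. 8·(0.1750 − sin(2π·0.1750)/(2π)) = 0.2657 → s = 0.2657
radial distance = base radius + s = 34 + 0.2657 = 34.2657

34.2657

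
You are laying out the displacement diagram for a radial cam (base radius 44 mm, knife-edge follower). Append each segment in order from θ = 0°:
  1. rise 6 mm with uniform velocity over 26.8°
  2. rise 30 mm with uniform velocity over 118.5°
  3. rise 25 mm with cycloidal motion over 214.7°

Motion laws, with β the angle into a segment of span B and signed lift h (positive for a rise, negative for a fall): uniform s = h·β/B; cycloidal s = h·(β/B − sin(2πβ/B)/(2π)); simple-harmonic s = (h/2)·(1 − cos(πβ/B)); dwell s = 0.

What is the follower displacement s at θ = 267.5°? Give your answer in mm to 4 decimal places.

seg 1 [0°–26.8°] uniform, h=6: full span → s += 6 → s = 6.0000
seg 2 [26.8°–145.3°] uniform, h=30: full span → s += 30 → s = 36.0000
seg 3 [145.3°–360°] cycloidal, h=25: θ=267.5° here. β=122.2, B=214.7. 25·(0.5692 − sin(2π·0.5692)/(2π)) = 15.9044 → s = 51.9044

51.9044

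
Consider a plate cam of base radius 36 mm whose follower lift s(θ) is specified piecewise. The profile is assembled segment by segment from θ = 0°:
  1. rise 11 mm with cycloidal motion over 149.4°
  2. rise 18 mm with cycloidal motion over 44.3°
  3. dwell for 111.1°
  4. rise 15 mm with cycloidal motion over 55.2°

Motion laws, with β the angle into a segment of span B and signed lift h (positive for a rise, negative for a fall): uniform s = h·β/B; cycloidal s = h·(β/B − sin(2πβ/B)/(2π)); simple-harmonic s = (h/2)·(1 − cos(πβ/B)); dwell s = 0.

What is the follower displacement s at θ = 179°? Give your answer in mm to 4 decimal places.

seg 1 [0°–149.4°] cycloidal, h=11: full span → s += 11 → s = 11.0000
seg 2 [149.4°–193.7°] cycloidal, h=18: θ=179° here. β=29.6, B=44.3. 18·(0.6682 − sin(2π·0.6682)/(2π)) = 14.5215 → s = 25.5215

25.5215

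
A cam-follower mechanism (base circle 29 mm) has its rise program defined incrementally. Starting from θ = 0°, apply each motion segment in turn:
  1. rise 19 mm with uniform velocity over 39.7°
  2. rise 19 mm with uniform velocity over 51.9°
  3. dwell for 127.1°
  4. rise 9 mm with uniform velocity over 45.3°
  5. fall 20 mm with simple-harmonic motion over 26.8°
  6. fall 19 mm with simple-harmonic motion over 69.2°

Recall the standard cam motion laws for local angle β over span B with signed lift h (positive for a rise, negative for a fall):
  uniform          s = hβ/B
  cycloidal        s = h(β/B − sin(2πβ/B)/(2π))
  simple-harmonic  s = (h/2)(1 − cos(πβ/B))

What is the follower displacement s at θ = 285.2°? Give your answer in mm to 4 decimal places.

seg 1 [0°–39.7°] uniform, h=19: full span → s += 19 → s = 19.0000
seg 2 [39.7°–91.6°] uniform, h=19: full span → s += 19 → s = 38.0000
seg 3 [91.6°–218.7°] dwell: s stays 38.0000
seg 4 [218.7°–264°] uniform, h=9: full span → s += 9 → s = 47.0000
seg 5 [264°–290.8°] simple-harmonic, h=-20: θ=285.2° here. β=21.2, B=26.8. -20/2·(1 − cos(π·0.7910)) = -17.9216 → s = 29.0784

29.0784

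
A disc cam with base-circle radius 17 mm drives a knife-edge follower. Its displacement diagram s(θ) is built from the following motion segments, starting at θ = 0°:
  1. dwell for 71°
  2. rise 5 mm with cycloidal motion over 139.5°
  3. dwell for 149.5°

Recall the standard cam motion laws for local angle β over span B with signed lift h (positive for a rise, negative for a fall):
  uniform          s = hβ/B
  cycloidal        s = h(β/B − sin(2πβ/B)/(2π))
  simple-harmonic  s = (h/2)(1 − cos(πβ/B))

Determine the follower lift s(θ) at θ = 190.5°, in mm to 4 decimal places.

seg 1 [0°–71°] dwell: s stays 0.0000
seg 2 [71°–210.5°] cycloidal, h=5: θ=190.5° here. β=119.5, B=139.5. 5·(0.8566 − sin(2π·0.8566)/(2π)) = 4.9069 → s = 4.9069

4.9069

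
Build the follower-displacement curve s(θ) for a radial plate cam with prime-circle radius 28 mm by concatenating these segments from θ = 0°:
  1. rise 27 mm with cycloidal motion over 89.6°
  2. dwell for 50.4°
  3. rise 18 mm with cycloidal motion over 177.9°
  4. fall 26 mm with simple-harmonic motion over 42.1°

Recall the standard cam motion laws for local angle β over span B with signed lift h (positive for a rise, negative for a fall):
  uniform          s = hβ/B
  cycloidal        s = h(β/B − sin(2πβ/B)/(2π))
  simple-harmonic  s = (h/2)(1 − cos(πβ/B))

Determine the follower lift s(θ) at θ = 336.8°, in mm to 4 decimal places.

seg 1 [0°–89.6°] cycloidal, h=27: full span → s += 27 → s = 27.0000
seg 2 [89.6°–140°] dwell: s stays 27.0000
seg 3 [140°–317.9°] cycloidal, h=18: full span → s += 18 → s = 45.0000
seg 4 [317.9°–360°] simple-harmonic, h=-26: θ=336.8° here. β=18.9, B=42.1. -26/2·(1 − cos(π·0.4489)) = -10.9232 → s = 34.0768

34.0768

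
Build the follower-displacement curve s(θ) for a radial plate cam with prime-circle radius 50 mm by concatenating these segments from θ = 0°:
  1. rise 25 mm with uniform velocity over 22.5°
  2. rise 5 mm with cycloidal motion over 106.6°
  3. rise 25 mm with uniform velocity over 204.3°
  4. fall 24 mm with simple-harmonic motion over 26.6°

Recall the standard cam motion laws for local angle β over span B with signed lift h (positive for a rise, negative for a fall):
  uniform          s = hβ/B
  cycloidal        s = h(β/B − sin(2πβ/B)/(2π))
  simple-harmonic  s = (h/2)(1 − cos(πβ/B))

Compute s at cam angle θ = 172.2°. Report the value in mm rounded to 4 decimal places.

seg 1 [0°–22.5°] uniform, h=25: full span → s += 25 → s = 25.0000
seg 2 [22.5°–129.1°] cycloidal, h=5: full span → s += 5 → s = 30.0000
seg 3 [129.1°–333.4°] uniform, h=25: θ=172.2° here. β=43.1, B=204.3. 25·43.1/204.3 = 5.2741 → s = 35.2741

35.2741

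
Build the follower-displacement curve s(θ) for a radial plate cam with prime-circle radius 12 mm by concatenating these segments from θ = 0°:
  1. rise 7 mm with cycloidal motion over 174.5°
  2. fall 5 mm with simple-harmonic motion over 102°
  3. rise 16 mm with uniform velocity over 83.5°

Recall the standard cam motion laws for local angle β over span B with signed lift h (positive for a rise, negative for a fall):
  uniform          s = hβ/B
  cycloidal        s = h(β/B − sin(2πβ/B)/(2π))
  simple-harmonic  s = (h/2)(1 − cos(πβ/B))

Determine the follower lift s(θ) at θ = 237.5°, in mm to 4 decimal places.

seg 1 [0°–174.5°] cycloidal, h=7: full span → s += 7 → s = 7.0000
seg 2 [174.5°–276.5°] simple-harmonic, h=-5: θ=237.5° here. β=63, B=102. -5/2·(1 − cos(π·0.6176)) = -3.4031 → s = 3.5969

3.5969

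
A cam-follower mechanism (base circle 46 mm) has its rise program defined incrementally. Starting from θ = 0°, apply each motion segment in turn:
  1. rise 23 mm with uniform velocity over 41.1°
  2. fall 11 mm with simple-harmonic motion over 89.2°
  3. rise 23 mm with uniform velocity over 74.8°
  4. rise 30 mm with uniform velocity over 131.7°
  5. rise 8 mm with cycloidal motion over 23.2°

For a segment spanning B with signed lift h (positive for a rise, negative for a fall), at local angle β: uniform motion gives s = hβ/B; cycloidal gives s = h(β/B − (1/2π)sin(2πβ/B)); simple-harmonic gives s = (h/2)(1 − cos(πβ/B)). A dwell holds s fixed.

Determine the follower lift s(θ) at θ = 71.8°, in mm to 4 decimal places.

seg 1 [0°–41.1°] uniform, h=23: full span → s += 23 → s = 23.0000
seg 2 [41.1°–130.3°] simple-harmonic, h=-11: θ=71.8° here. β=30.7, B=89.2. -11/2·(1 − cos(π·0.3442)) = -2.9137 → s = 20.0863

20.0863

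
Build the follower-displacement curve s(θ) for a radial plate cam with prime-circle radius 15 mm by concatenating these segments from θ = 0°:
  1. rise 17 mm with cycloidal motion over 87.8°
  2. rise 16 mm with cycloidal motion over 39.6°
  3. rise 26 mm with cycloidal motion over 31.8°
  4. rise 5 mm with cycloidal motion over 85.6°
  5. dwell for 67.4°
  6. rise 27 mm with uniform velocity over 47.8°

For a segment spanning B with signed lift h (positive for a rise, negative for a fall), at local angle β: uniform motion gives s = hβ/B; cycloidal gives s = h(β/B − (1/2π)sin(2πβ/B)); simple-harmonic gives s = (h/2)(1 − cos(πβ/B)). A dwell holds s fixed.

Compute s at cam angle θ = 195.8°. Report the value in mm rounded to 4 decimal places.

seg 1 [0°–87.8°] cycloidal, h=17: full span → s += 17 → s = 17.0000
seg 2 [87.8°–127.4°] cycloidal, h=16: full span → s += 16 → s = 33.0000
seg 3 [127.4°–159.2°] cycloidal, h=26: full span → s += 26 → s = 59.0000
seg 4 [159.2°–244.8°] cycloidal, h=5: θ=195.8° here. β=36.6, B=85.6. 5·(0.4276 − sin(2π·0.4276)/(2π)) = 1.7881 → s = 60.7881

60.7881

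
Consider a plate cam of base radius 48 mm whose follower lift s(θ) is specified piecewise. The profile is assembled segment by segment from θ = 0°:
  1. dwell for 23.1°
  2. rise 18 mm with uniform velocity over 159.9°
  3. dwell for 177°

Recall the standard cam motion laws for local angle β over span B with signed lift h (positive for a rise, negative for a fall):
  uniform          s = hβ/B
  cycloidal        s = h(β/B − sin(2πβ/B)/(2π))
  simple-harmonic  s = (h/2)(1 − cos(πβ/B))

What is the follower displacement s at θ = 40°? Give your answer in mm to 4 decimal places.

seg 1 [0°–23.1°] dwell: s stays 0.0000
seg 2 [23.1°–183°] uniform, h=18: θ=40° here. β=16.9, B=159.9. 18·16.9/159.9 = 1.9024 → s = 1.9024

1.9024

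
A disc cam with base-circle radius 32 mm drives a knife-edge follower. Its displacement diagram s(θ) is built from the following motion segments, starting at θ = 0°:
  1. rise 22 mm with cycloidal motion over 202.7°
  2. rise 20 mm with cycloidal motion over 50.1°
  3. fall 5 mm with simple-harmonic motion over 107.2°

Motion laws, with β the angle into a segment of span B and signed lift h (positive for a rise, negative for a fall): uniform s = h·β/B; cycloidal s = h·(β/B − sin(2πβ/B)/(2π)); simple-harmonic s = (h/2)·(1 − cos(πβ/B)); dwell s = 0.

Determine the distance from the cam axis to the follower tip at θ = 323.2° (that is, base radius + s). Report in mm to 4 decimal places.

seg 1 [0°–202.7°] cycloidal, h=22: full span → s += 22 → s = 22.0000
seg 2 [202.7°–252.8°] cycloidal, h=20: full span → s += 20 → s = 42.0000
seg 3 [252.8°–360°] simple-harmonic, h=-5: θ=323.2° here. β=70.4, B=107.2. -5/2·(1 − cos(π·0.6567)) = -3.6817 → s = 38.3183
radial distance = base radius + s = 32 + 38.3183 = 70.3183

70.3183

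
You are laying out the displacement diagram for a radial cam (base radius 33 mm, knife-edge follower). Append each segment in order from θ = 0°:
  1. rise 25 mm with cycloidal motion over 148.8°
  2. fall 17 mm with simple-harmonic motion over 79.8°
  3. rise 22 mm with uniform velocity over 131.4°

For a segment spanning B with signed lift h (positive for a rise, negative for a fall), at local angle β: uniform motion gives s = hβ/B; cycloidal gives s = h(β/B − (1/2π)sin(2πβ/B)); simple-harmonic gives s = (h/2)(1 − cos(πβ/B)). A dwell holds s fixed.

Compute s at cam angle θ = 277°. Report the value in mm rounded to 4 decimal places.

seg 1 [0°–148.8°] cycloidal, h=25: full span → s += 25 → s = 25.0000
seg 2 [148.8°–228.6°] simple-harmonic, h=-17: full span → s += -17 → s = 8.0000
seg 3 [228.6°–360°] uniform, h=22: θ=277° here. β=48.4, B=131.4. 22·48.4/131.4 = 8.1035 → s = 16.1035

16.1035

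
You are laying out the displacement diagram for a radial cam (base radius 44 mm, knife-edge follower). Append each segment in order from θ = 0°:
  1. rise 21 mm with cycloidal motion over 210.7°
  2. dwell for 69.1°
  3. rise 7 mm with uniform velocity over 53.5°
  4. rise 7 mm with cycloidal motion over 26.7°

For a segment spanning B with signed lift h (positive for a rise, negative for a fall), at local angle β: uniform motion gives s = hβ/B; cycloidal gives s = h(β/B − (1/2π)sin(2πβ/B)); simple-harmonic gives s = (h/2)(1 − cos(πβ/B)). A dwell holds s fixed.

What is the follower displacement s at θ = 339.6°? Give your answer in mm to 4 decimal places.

seg 1 [0°–210.7°] cycloidal, h=21: full span → s += 21 → s = 21.0000
seg 2 [210.7°–279.8°] dwell: s stays 21.0000
seg 3 [279.8°–333.3°] uniform, h=7: full span → s += 7 → s = 28.0000
seg 4 [333.3°–360°] cycloidal, h=7: θ=339.6° here. β=6.3, B=26.7. 7·(0.2360 − sin(2π·0.2360)/(2π)) = 0.5419 → s = 28.5419

28.5419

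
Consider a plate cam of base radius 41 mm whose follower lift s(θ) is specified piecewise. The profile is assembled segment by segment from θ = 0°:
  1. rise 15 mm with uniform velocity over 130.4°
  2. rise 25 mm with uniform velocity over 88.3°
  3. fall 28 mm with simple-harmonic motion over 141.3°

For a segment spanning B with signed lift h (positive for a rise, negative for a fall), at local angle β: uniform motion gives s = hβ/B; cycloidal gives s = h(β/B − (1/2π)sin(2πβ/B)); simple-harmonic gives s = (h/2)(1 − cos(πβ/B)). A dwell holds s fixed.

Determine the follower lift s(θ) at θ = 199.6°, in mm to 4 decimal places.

seg 1 [0°–130.4°] uniform, h=15: full span → s += 15 → s = 15.0000
seg 2 [130.4°–218.7°] uniform, h=25: θ=199.6° here. β=69.2, B=88.3. 25·69.2/88.3 = 19.5923 → s = 34.5923

34.5923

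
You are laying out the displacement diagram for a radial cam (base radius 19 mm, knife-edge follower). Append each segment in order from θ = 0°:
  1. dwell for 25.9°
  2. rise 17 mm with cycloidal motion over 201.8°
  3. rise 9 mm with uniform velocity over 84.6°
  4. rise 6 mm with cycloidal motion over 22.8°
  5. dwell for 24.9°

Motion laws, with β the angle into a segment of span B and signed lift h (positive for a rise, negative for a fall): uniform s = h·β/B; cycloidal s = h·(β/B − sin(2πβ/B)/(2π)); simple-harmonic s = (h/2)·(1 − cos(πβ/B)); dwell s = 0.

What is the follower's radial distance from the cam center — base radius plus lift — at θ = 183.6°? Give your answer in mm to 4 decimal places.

seg 1 [0°–25.9°] dwell: s stays 0.0000
seg 2 [25.9°–227.7°] cycloidal, h=17: θ=183.6° here. β=157.7, B=201.8. 17·(0.7815 − sin(2π·0.7815)/(2π)) = 15.9379 → s = 15.9379
radial distance = base radius + s = 19 + 15.9379 = 34.9379

34.9379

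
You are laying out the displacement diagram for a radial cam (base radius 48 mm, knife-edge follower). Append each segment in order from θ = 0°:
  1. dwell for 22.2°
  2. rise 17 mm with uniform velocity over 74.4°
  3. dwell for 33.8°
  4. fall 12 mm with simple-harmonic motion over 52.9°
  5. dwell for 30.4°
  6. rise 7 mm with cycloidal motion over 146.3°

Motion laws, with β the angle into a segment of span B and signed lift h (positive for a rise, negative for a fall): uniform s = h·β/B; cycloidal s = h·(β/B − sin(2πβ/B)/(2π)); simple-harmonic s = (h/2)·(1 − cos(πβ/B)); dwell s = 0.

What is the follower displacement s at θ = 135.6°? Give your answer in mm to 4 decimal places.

seg 1 [0°–22.2°] dwell: s stays 0.0000
seg 2 [22.2°–96.6°] uniform, h=17: full span → s += 17 → s = 17.0000
seg 3 [96.6°–130.4°] dwell: s stays 17.0000
seg 4 [130.4°–183.3°] simple-harmonic, h=-12: θ=135.6° here. β=5.2, B=52.9. -12/2·(1 − cos(π·0.0983)) = -0.2838 → s = 16.7162

16.7162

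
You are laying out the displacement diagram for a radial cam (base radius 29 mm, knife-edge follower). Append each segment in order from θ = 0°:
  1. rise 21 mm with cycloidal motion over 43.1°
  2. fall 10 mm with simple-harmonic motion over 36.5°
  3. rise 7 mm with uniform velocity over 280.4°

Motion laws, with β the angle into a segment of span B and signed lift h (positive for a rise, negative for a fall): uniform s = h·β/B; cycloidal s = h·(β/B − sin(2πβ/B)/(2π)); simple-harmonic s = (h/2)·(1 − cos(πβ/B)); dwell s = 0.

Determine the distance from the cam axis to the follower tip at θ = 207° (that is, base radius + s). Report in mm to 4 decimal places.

seg 1 [0°–43.1°] cycloidal, h=21: full span → s += 21 → s = 21.0000
seg 2 [43.1°–79.6°] simple-harmonic, h=-10: full span → s += -10 → s = 11.0000
seg 3 [79.6°–360°] uniform, h=7: θ=207° here. β=127.4, B=280.4. 7·127.4/280.4 = 3.1805 → s = 14.1805
radial distance = base radius + s = 29 + 14.1805 = 43.1805

43.1805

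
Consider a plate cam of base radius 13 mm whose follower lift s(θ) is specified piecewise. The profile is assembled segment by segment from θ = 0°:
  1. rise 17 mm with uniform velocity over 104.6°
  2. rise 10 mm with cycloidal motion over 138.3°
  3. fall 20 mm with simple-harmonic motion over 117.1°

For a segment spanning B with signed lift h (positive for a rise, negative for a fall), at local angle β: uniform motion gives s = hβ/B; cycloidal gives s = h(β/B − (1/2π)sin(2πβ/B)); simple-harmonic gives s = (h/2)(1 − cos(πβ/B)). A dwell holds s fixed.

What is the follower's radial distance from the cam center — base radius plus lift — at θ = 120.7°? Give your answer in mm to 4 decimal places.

seg 1 [0°–104.6°] uniform, h=17: full span → s += 17 → s = 17.0000
seg 2 [104.6°–242.9°] cycloidal, h=10: θ=120.7° here. β=16.1, B=138.3. 10·(0.1164 − sin(2π·0.1164)/(2π)) = 0.1011 → s = 17.1011
radial distance = base radius + s = 13 + 17.1011 = 30.1011

30.1011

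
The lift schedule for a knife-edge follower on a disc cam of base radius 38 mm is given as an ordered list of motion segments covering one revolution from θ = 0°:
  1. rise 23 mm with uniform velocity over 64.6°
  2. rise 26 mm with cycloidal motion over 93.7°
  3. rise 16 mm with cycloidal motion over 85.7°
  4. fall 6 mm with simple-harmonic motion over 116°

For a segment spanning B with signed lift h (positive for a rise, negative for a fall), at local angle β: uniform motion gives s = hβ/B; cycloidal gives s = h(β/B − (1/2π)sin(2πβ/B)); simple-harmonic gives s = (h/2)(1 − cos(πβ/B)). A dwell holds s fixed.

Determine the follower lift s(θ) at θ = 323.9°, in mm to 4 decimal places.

seg 1 [0°–64.6°] uniform, h=23: full span → s += 23 → s = 23.0000
seg 2 [64.6°–158.3°] cycloidal, h=26: full span → s += 26 → s = 49.0000
seg 3 [158.3°–244°] cycloidal, h=16: full span → s += 16 → s = 65.0000
seg 4 [244°–360°] simple-harmonic, h=-6: θ=323.9° here. β=79.9, B=116. -6/2·(1 − cos(π·0.6888)) = -4.6768 → s = 60.3232

60.3232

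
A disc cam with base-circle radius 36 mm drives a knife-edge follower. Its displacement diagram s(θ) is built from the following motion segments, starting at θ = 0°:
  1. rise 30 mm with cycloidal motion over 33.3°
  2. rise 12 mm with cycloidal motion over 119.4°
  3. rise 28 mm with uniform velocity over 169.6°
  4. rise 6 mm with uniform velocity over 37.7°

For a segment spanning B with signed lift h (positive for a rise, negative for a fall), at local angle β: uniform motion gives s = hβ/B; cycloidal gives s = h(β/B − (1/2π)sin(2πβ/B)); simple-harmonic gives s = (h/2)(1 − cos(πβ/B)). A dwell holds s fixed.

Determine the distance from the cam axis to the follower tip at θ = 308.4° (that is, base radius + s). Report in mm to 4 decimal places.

seg 1 [0°–33.3°] cycloidal, h=30: full span → s += 30 → s = 30.0000
seg 2 [33.3°–152.7°] cycloidal, h=12: full span → s += 12 → s = 42.0000
seg 3 [152.7°–322.3°] uniform, h=28: θ=308.4° here. β=155.7, B=169.6. 28·155.7/169.6 = 25.7052 → s = 67.7052
radial distance = base radius + s = 36 + 67.7052 = 103.7052

103.7052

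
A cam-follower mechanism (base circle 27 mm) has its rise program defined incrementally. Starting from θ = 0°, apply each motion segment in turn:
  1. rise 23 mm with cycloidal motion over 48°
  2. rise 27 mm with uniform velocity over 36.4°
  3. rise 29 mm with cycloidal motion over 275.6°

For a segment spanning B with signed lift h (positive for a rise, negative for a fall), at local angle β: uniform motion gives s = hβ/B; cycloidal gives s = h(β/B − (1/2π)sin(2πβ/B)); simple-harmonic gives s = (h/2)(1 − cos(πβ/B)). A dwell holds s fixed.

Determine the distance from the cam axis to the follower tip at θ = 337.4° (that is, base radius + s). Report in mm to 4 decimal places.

seg 1 [0°–48°] cycloidal, h=23: full span → s += 23 → s = 23.0000
seg 2 [48°–84.4°] uniform, h=27: full span → s += 27 → s = 50.0000
seg 3 [84.4°–360°] cycloidal, h=29: θ=337.4° here. β=253, B=275.6. 29·(0.9180 − sin(2π·0.9180)/(2π)) = 28.8962 → s = 78.8962
radial distance = base radius + s = 27 + 78.8962 = 105.8962

105.8962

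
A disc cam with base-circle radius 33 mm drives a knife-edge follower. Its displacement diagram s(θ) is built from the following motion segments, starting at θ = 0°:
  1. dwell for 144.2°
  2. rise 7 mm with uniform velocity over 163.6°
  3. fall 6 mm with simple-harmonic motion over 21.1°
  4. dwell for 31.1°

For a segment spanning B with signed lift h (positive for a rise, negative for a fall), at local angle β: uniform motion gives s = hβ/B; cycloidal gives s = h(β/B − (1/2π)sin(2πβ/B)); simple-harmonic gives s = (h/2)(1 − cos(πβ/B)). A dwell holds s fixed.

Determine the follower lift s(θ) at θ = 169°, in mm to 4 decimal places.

seg 1 [0°–144.2°] dwell: s stays 0.0000
seg 2 [144.2°–307.8°] uniform, h=7: θ=169° here. β=24.8, B=163.6. 7·24.8/163.6 = 1.0611 → s = 1.0611

1.0611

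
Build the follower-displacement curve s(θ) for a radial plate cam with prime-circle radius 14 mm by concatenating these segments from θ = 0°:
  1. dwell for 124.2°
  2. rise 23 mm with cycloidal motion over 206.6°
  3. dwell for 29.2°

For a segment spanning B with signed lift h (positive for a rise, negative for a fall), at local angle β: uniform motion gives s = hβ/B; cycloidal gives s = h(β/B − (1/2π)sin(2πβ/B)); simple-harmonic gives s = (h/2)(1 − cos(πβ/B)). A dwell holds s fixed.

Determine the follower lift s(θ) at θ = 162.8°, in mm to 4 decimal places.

seg 1 [0°–124.2°] dwell: s stays 0.0000
seg 2 [124.2°–330.8°] cycloidal, h=23: θ=162.8° here. β=38.6, B=206.6. 23·(0.1868 − sin(2π·0.1868)/(2π)) = 0.9212 → s = 0.9212

0.9212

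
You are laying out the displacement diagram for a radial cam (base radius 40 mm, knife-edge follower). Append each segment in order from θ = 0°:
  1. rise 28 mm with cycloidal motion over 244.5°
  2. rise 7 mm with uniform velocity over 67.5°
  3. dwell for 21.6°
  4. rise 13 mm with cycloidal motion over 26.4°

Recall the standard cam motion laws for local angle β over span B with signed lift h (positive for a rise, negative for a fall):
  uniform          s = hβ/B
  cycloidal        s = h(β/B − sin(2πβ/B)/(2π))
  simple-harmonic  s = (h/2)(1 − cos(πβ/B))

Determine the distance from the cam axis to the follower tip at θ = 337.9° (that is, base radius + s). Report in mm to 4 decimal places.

seg 1 [0°–244.5°] cycloidal, h=28: full span → s += 28 → s = 28.0000
seg 2 [244.5°–312°] uniform, h=7: full span → s += 7 → s = 35.0000
seg 3 [312°–333.6°] dwell: s stays 35.0000
seg 4 [333.6°–360°] cycloidal, h=13: θ=337.9° here. β=4.3, B=26.4. 13·(0.1629 − sin(2π·0.1629)/(2π)) = 0.3507 → s = 35.3507
radial distance = base radius + s = 40 + 35.3507 = 75.3507

75.3507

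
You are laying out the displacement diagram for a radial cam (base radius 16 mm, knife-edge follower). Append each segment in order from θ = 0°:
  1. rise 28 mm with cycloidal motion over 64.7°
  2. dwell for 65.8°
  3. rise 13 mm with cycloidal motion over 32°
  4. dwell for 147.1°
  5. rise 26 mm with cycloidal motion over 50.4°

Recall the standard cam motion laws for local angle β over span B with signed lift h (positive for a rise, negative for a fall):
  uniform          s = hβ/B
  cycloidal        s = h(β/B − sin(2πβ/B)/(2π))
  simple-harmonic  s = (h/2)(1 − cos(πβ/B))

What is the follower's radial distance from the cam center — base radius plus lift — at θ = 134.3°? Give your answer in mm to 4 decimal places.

seg 1 [0°–64.7°] cycloidal, h=28: full span → s += 28 → s = 28.0000
seg 2 [64.7°–130.5°] dwell: s stays 28.0000
seg 3 [130.5°–162.5°] cycloidal, h=13: θ=134.3° here. β=3.8, B=32. 13·(0.1188 − sin(2π·0.1188)/(2π)) = 0.1393 → s = 28.1393
radial distance = base radius + s = 16 + 28.1393 = 44.1393

44.1393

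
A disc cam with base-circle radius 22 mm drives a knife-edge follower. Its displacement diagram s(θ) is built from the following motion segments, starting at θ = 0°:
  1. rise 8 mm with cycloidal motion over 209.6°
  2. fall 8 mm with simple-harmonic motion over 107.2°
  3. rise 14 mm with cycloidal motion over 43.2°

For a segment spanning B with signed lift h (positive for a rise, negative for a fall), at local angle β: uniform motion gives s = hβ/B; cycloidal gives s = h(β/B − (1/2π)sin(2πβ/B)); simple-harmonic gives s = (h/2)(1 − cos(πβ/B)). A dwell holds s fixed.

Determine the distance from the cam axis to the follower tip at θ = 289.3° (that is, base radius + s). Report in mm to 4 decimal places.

seg 1 [0°–209.6°] cycloidal, h=8: full span → s += 8 → s = 8.0000
seg 2 [209.6°–316.8°] simple-harmonic, h=-8: θ=289.3° here. β=79.7, B=107.2. -8/2·(1 − cos(π·0.7435)) = -6.7698 → s = 1.2302
radial distance = base radius + s = 22 + 1.2302 = 23.2302

23.2302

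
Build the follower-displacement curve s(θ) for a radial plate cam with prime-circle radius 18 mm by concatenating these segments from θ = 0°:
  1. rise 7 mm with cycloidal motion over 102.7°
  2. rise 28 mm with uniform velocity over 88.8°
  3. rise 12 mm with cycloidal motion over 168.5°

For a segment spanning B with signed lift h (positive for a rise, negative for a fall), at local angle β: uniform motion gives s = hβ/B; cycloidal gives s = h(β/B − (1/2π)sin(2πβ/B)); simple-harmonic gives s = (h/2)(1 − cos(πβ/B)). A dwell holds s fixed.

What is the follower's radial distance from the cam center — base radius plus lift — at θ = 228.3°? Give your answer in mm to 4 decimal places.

seg 1 [0°–102.7°] cycloidal, h=7: full span → s += 7 → s = 7.0000
seg 2 [102.7°–191.5°] uniform, h=28: full span → s += 28 → s = 35.0000
seg 3 [191.5°–360°] cycloidal, h=12: θ=228.3° here. β=36.8, B=168.5. 12·(0.2184 − sin(2π·0.2184)/(2π)) = 0.7484 → s = 35.7484
radial distance = base radius + s = 18 + 35.7484 = 53.7484

53.7484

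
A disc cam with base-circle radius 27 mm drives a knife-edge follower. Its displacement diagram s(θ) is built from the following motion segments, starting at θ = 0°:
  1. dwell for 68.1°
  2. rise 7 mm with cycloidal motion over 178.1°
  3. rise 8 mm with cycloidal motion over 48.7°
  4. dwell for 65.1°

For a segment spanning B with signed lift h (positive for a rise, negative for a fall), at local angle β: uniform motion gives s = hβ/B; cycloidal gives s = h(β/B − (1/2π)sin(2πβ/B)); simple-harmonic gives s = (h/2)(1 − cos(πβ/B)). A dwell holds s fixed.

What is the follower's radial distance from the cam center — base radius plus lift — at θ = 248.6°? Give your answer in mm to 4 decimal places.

seg 1 [0°–68.1°] dwell: s stays 0.0000
seg 2 [68.1°–246.2°] cycloidal, h=7: full span → s += 7 → s = 7.0000
seg 3 [246.2°–294.9°] cycloidal, h=8: θ=248.6° here. β=2.4, B=48.7. 8·(0.0493 − sin(2π·0.0493)/(2π)) = 0.0063 → s = 7.0063
radial distance = base radius + s = 27 + 7.0063 = 34.0063

34.0063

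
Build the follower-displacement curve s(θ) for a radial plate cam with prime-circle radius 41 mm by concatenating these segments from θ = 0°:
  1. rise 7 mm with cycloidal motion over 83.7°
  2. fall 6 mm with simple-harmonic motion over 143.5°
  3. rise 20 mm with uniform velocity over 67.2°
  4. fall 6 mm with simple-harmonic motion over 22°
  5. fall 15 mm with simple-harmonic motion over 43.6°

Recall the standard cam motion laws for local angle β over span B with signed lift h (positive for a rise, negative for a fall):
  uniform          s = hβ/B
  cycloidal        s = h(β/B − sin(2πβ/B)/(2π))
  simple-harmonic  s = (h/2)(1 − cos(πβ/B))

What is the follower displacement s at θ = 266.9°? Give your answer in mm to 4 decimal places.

seg 1 [0°–83.7°] cycloidal, h=7: full span → s += 7 → s = 7.0000
seg 2 [83.7°–227.2°] simple-harmonic, h=-6: full span → s += -6 → s = 1.0000
seg 3 [227.2°–294.4°] uniform, h=20: θ=266.9° here. β=39.7, B=67.2. 20·39.7/67.2 = 11.8155 → s = 12.8155

12.8155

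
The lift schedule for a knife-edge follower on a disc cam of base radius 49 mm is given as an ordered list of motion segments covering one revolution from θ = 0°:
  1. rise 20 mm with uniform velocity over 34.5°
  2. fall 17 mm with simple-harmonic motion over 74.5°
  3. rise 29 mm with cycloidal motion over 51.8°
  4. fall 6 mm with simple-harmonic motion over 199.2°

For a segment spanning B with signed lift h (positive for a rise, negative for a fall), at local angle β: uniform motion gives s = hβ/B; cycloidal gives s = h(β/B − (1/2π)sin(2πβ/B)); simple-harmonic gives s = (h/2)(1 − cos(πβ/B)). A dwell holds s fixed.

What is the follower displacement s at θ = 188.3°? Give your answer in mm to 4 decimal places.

seg 1 [0°–34.5°] uniform, h=20: full span → s += 20 → s = 20.0000
seg 2 [34.5°–109°] simple-harmonic, h=-17: full span → s += -17 → s = 3.0000
seg 3 [109°–160.8°] cycloidal, h=29: full span → s += 29 → s = 32.0000
seg 4 [160.8°–360°] simple-harmonic, h=-6: θ=188.3° here. β=27.5, B=199.2. -6/2·(1 − cos(π·0.1381)) = -0.2778 → s = 31.7222

31.7222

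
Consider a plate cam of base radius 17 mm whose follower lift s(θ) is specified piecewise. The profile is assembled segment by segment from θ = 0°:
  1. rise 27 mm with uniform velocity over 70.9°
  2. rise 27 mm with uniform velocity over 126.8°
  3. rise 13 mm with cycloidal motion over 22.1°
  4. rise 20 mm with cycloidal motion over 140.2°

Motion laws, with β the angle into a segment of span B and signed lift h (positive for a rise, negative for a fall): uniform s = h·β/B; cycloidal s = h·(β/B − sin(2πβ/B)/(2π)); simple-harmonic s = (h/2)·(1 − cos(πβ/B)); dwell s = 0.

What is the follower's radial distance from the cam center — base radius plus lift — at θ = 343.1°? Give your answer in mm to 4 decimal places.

seg 1 [0°–70.9°] uniform, h=27: full span → s += 27 → s = 27.0000
seg 2 [70.9°–197.7°] uniform, h=27: full span → s += 27 → s = 54.0000
seg 3 [197.7°–219.8°] cycloidal, h=13: full span → s += 13 → s = 67.0000
seg 4 [219.8°–360°] cycloidal, h=20: θ=343.1° here. β=123.3, B=140.2. 20·(0.8795 − sin(2π·0.8795)/(2π)) = 19.7760 → s = 86.7760
radial distance = base radius + s = 17 + 86.7760 = 103.7760

103.7760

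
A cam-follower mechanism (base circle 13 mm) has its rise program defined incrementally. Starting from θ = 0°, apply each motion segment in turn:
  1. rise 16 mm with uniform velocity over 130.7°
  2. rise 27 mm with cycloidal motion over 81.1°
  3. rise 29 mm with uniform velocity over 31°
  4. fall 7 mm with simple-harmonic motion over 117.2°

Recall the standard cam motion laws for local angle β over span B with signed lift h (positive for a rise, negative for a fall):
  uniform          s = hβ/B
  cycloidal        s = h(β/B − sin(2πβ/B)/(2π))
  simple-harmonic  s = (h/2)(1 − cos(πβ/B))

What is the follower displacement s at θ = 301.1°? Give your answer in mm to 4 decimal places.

seg 1 [0°–130.7°] uniform, h=16: full span → s += 16 → s = 16.0000
seg 2 [130.7°–211.8°] cycloidal, h=27: full span → s += 27 → s = 43.0000
seg 3 [211.8°–242.8°] uniform, h=29: full span → s += 29 → s = 72.0000
seg 4 [242.8°–360°] simple-harmonic, h=-7: θ=301.1° here. β=58.3, B=117.2. -7/2·(1 − cos(π·0.4974)) = -3.4719 → s = 68.5281

68.5281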